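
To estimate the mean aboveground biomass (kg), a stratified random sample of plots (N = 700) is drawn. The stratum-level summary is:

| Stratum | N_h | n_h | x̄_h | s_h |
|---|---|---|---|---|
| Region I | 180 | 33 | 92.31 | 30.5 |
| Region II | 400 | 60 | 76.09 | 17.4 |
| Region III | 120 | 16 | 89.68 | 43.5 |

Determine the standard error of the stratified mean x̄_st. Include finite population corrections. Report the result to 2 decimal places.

SE(x̄_st) ≈ 2.44

V̂(x̄_st) = Σ W_h² (1 − n_h/N_h) s_h²/n_h, with W_h = N_h/N and N = 700:
  stratum Region I: (180/700)²·(1 − 33/180)·30.5²/33 = 1.52223
  stratum Region II: (400/700)²·(1 − 60/400)·17.4²/60 = 1.40052
  stratum Region III: (120/700)²·(1 − 16/120)·43.5²/16 = 3.01215
V̂(x̄_st) = 5.9349
SE(x̄_st) = √5.9349 = 2.43617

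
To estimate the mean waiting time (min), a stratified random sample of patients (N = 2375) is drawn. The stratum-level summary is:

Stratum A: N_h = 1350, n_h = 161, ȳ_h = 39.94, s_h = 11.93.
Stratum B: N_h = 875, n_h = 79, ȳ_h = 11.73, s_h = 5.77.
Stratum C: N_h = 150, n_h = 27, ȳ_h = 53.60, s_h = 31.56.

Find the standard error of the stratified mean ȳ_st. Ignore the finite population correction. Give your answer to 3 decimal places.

V̂(ȳ_st) = Σ W_h² s_h²/n_h, with W_h = N_h/N and N = 2375:
  stratum A: (1350/2375)²·11.93²/161 = 0.285624
  stratum B: (875/2375)²·5.77²/79 = 0.0572023
  stratum C: (150/2375)²·31.56²/27 = 0.147152
V̂(ȳ_st) = 0.489978
SE(ȳ_st) = √0.489978 = 0.699985

SE(ȳ_st) ≈ 0.700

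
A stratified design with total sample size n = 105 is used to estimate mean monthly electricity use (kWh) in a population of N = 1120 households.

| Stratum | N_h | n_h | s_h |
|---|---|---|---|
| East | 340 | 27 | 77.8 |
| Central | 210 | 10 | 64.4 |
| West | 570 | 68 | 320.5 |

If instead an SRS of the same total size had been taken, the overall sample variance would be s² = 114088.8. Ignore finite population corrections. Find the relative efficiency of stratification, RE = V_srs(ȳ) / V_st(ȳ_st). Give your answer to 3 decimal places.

RE ≈ 2.548

V̂(ȳ_st) = Σ W_h² s_h²/n_h, with W_h = N_h/N and N = 1120:
  stratum East: (340/1120)²·77.8²/27 = 20.6594
  stratum Central: (210/1120)²·64.4²/10 = 14.5806
  stratum West: (570/1120)²·320.5²/68 = 391.256
V_st = 426.496
V_srs = s²/n = 114088.8/105 = 1086.56
Relative efficiency = V_srs / V_st = 1086.56/426.496 = 2.5476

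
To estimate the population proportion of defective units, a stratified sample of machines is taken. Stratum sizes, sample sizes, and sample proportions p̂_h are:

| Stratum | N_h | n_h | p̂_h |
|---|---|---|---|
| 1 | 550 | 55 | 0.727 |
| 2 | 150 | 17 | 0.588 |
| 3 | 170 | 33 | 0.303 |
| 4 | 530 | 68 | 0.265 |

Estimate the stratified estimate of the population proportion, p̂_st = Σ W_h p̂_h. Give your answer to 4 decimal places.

N = 1400; stratum weights W_h = N_h/N.
p̂_st = Σ W_h p̂_h = (550·0.727 + 150·0.588 + 170·0.303 + 530·0.265)/1400 = 0.48572

p̂_st ≈ 0.4857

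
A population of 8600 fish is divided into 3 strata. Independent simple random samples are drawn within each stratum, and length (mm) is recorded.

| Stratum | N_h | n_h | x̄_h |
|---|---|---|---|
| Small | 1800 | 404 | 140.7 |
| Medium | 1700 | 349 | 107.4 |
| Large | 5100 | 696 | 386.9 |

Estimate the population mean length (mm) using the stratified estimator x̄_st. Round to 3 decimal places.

N = Σ N_h = 8600. Stratum weights W_h = N_h/N.
x̄_st = (1800·140.7 + 1700·107.4 + 5100·386.9) / 8600 = 280.11977

x̄_st ≈ 280.120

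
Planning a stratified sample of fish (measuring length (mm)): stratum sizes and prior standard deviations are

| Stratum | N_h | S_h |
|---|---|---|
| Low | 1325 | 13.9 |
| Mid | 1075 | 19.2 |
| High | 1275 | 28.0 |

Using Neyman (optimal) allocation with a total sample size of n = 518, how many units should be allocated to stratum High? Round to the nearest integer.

247

Neyman allocation: n_h = n · N_h S_h / Σ N_i S_i, with n = 518.
  stratum Low: N_h·S_h = 1325·13.9 = 18417.50
  stratum Mid: N_h·S_h = 1075·19.2 = 20640.00
  stratum High: N_h·S_h = 1275·28.0 = 35700.00
Σ N_h S_h = 74757.50
n for stratum High = 518·35700.00/74757.50 = 247.368 → 247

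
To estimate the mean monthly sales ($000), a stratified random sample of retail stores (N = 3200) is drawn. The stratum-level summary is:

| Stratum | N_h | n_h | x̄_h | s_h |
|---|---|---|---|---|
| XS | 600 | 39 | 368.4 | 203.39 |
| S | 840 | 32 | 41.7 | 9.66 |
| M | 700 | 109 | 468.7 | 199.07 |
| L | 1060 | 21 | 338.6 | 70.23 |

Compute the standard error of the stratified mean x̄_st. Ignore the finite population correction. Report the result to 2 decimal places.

V̂(x̄_st) = Σ W_h² s_h²/n_h, with W_h = N_h/N and N = 3200:
  stratum XS: (600/3200)²·203.39²/39 = 37.2904
  stratum S: (840/3200)²·9.66²/32 = 0.200938
  stratum M: (700/3200)²·199.07²/109 = 17.3973
  stratum L: (1060/3200)²·70.23²/21 = 25.7714
V̂(x̄_st) = 80.66
SE(x̄_st) = √80.66 = 8.98109

SE(x̄_st) ≈ 8.98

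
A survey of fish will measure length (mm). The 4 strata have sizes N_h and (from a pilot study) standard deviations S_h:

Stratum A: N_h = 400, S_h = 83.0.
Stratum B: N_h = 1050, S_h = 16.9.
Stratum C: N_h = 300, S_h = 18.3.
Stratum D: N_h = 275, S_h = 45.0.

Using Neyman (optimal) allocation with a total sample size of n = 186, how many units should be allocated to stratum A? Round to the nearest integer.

90

Neyman allocation: n_h = n · N_h S_h / Σ N_i S_i, with n = 186.
  stratum A: N_h·S_h = 400·83.0 = 33200.00
  stratum B: N_h·S_h = 1050·16.9 = 17745.00
  stratum C: N_h·S_h = 300·18.3 = 5490.00
  stratum D: N_h·S_h = 275·45.0 = 12375.00
Σ N_h S_h = 68810.00
n for stratum A = 186·33200.00/68810.00 = 89.743 → 90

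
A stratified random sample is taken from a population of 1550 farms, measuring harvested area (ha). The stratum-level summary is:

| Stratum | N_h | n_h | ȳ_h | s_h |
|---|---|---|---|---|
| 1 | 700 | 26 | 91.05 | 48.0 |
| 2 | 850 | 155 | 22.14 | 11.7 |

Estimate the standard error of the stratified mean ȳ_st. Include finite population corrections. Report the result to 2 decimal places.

SE(ȳ_st) ≈ 4.20

V̂(ȳ_st) = Σ W_h² (1 − n_h/N_h) s_h²/n_h, with W_h = N_h/N and N = 1550:
  stratum 1: (700/1550)²·(1 − 26/700)·48.0²/26 = 17.4022
  stratum 2: (850/1550)²·(1 − 155/850)·11.7²/155 = 0.21716
V̂(ȳ_st) = 17.6193
SE(ȳ_st) = √17.6193 = 4.19754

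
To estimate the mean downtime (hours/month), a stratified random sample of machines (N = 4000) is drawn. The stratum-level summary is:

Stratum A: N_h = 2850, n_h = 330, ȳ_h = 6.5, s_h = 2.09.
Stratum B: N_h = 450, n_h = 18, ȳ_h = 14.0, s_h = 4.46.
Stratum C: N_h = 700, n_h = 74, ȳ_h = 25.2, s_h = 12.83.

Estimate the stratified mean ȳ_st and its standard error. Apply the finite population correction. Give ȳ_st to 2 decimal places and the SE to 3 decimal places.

ȳ_st ≈ 10.62, SE ≈ 0.283

ȳ_st = Σ W_h ȳ_h = (2850·6.5 + 450·14.0 + 700·25.2)/4000 = 10.61625
V̂(ȳ_st) = Σ W_h² (1 − n_h/N_h) s_h²/n_h, with W_h = N_h/N and N = 4000:
  stratum A: (2850/4000)²·(1 − 330/2850)·2.09²/330 = 0.00594161
  stratum B: (450/4000)²·(1 − 18/450)·4.46²/18 = 0.0134268
  stratum C: (700/4000)²·(1 − 74/700)·12.83²/74 = 0.060922
V̂(ȳ_st) = 0.0802904
SE(ȳ_st) = √0.0802904 = 0.283356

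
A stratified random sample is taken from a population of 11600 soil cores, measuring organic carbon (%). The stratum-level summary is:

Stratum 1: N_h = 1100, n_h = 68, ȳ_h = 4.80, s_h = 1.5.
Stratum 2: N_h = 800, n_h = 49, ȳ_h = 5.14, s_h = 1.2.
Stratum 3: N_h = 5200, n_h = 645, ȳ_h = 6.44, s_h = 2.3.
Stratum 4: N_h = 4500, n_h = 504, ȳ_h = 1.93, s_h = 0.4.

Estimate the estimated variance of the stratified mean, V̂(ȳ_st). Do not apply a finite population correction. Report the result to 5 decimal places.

V̂(ȳ_st) ≈ 0.00213

V̂(ȳ_st) = Σ W_h² s_h²/n_h, with W_h = N_h/N and N = 11600:
  stratum 1: (1100/11600)²·1.5²/68 = 0.000297538
  stratum 2: (800/11600)²·1.2²/49 = 0.000139775
  stratum 3: (5200/11600)²·2.3²/645 = 0.00164811
  stratum 4: (4500/11600)²·0.4²/504 = 4.77748e-05
V̂(ȳ_st) = 0.0021332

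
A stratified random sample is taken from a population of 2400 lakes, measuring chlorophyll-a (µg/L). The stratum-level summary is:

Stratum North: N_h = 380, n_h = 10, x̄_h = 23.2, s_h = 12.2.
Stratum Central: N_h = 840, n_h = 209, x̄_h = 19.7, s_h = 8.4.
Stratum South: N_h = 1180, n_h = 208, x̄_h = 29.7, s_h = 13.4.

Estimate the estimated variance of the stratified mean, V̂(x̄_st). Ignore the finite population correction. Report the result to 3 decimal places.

V̂(x̄_st) ≈ 0.623

V̂(x̄_st) = Σ W_h² s_h²/n_h, with W_h = N_h/N and N = 2400:
  stratum North: (380/2400)²·12.2²/10 = 0.373134
  stratum Central: (840/2400)²·8.4²/209 = 0.0413569
  stratum South: (1180/2400)²·13.4²/208 = 0.208683
V̂(x̄_st) = 0.623174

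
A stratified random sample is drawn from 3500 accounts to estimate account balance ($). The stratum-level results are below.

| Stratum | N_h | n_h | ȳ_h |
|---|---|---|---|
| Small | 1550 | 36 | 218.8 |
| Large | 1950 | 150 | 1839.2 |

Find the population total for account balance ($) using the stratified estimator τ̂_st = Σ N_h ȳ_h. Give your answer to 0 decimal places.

τ̂_st = Σ N_h ȳ_h = 1550·218.8 + 1950·1839.2 = 3925580

τ̂_st ≈ 3925580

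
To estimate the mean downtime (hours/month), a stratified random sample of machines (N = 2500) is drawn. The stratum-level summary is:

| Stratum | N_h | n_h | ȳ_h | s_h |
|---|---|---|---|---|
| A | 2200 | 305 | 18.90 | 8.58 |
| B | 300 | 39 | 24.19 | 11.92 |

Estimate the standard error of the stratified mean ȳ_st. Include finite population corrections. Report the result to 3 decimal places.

V̂(ȳ_st) = Σ W_h² (1 − n_h/N_h) s_h²/n_h, with W_h = N_h/N and N = 2500:
  stratum A: (2200/2500)²·(1 − 305/2200)·8.58²/305 = 0.161
  stratum B: (300/2500)²·(1 − 39/300)·11.92²/39 = 0.0456425
V̂(ȳ_st) = 0.206643
SE(ȳ_st) = √0.206643 = 0.45458

SE(ȳ_st) ≈ 0.455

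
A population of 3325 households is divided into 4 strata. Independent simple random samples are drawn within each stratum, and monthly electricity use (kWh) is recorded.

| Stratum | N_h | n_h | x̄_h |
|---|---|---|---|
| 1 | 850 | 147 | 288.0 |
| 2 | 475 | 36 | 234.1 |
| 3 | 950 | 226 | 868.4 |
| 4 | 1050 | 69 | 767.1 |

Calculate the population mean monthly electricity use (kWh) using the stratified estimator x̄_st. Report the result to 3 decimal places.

N = Σ N_h = 3325. Stratum weights W_h = N_h/N.
x̄_st = (850·288.0 + 475·234.1 + 950·868.4 + 1050·767.1) / 3325 = 597.42331

x̄_st ≈ 597.423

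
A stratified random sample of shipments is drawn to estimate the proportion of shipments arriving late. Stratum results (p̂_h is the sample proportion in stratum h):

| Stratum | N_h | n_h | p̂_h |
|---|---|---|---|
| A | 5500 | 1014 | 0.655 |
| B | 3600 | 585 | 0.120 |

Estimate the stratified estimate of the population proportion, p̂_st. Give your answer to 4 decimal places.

p̂_st ≈ 0.4434

N = 9100; stratum weights W_h = N_h/N.
p̂_st = Σ W_h p̂_h = (5500·0.655 + 3600·0.120)/9100 = 0.44335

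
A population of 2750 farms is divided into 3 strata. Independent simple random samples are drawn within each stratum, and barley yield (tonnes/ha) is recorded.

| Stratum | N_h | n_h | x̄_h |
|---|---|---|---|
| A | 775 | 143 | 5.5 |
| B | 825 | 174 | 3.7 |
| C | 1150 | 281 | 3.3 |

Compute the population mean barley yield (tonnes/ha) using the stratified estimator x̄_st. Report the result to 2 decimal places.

N = Σ N_h = 2750. Stratum weights W_h = N_h/N.
x̄_st = (775·5.5 + 825·3.7 + 1150·3.3) / 2750 = 4.0400

x̄_st ≈ 4.04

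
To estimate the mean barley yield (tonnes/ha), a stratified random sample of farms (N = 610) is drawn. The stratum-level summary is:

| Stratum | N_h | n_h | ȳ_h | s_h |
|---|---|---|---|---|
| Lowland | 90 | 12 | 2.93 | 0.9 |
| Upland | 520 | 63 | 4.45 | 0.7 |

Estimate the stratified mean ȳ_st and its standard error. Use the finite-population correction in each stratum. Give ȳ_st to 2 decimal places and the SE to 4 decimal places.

ȳ_st ≈ 4.23, SE ≈ 0.0790

ȳ_st = Σ W_h ȳ_h = (90·2.93 + 520·4.45)/610 = 4.22574
V̂(ȳ_st) = Σ W_h² (1 − n_h/N_h) s_h²/n_h, with W_h = N_h/N and N = 610:
  stratum Lowland: (90/610)²·(1 − 12/90)·0.9²/12 = 0.00127345
  stratum Upland: (520/610)²·(1 − 63/520)·0.7²/63 = 0.00496724
V̂(ȳ_st) = 0.00624069
SE(ȳ_st) = √0.00624069 = 0.078998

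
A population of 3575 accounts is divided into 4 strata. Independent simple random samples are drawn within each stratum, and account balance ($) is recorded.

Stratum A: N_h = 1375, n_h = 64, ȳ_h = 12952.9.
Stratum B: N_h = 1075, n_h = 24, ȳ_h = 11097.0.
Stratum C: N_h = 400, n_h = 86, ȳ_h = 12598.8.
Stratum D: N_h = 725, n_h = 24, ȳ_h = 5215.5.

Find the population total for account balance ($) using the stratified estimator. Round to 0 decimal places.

τ̂_st = Σ N_h ȳ_h = 1375·12952.9 + 1075·11097.0 + 400·12598.8 + 725·5215.5 = 38560270

τ̂_st ≈ 38560270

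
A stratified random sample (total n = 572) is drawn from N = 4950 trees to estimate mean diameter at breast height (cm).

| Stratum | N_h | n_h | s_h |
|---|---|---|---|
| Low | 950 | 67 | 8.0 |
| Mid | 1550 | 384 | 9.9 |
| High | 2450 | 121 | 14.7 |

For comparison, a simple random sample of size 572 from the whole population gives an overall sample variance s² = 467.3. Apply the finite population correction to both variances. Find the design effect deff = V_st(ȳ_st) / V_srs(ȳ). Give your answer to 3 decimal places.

deff ≈ 0.647

V̂(ȳ_st) = Σ W_h² (1 − n_h/N_h) s_h²/n_h, with W_h = N_h/N and N = 4950:
  stratum Low: (950/4950)²·(1 − 67/950)·8.0²/67 = 0.0327024
  stratum Mid: (1550/4950)²·(1 − 384/1550)·9.9²/384 = 0.018826
  stratum High: (2450/4950)²·(1 − 121/2450)·14.7²/121 = 0.415886
V_st = 0.467415
V_srs = (1 − 572/4950)·467.3/572 = 0.722554
deff = V_st / V_srs = 0.467415/0.722554 = 0.6469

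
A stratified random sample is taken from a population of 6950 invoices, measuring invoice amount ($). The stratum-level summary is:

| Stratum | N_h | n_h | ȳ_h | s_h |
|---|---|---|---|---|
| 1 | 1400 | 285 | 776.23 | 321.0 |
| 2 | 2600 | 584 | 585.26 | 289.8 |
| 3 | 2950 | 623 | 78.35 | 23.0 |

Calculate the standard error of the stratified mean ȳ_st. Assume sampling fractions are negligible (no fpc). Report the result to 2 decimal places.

SE(ȳ_st) ≈ 5.91

V̂(ȳ_st) = Σ W_h² s_h²/n_h, with W_h = N_h/N and N = 6950:
  stratum 1: (1400/6950)²·321.0²/285 = 14.6707
  stratum 2: (2600/6950)²·289.8²/584 = 20.1262
  stratum 3: (2950/6950)²·23.0²/623 = 0.152983
V̂(ȳ_st) = 34.9499
SE(ȳ_st) = √34.9499 = 5.91184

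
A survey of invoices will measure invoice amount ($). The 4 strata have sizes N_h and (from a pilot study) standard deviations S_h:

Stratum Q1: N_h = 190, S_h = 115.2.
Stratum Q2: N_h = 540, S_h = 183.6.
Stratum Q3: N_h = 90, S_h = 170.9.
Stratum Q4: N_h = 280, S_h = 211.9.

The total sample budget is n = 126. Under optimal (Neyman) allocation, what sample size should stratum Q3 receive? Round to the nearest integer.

Neyman allocation: n_h = n · N_h S_h / Σ N_i S_i, with n = 126.
  stratum Q1: N_h·S_h = 190·115.2 = 21888.00
  stratum Q2: N_h·S_h = 540·183.6 = 99144.00
  stratum Q3: N_h·S_h = 90·170.9 = 15381.00
  stratum Q4: N_h·S_h = 280·211.9 = 59332.00
Σ N_h S_h = 195745.00
n for stratum Q3 = 126·15381.00/195745.00 = 9.901 → 10

10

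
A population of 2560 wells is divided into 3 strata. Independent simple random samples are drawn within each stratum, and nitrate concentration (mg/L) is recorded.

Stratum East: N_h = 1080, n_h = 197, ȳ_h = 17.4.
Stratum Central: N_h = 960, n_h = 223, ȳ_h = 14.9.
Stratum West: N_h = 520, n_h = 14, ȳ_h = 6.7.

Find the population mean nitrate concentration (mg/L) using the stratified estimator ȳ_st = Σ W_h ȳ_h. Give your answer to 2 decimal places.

ȳ_st ≈ 14.29

N = Σ N_h = 2560. Stratum weights W_h = N_h/N.
ȳ_st = (1080·17.4 + 960·14.9 + 520·6.7) / 2560 = 14.2891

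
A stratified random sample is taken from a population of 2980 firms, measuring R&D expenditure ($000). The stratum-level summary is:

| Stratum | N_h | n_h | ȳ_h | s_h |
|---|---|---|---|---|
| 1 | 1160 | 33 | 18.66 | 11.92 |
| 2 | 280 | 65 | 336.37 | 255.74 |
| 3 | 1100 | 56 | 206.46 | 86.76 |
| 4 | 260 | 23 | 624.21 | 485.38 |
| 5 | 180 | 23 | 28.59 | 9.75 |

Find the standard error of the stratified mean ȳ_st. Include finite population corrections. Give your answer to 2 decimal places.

SE(ȳ_st) ≈ 9.79

V̂(ȳ_st) = Σ W_h² (1 − n_h/N_h) s_h²/n_h, with W_h = N_h/N and N = 2980:
  stratum 1: (1160/2980)²·(1 − 33/1160)·11.92²/33 = 0.633852
  stratum 2: (280/2980)²·(1 − 65/280)·255.74²/65 = 6.821
  stratum 3: (1100/2980)²·(1 − 56/1100)·86.76²/56 = 17.3825
  stratum 4: (260/2980)²·(1 − 23/260)·485.38²/23 = 71.0763
  stratum 5: (180/2980)²·(1 − 23/180)·9.75²/23 = 0.0131529
V̂(ȳ_st) = 95.9268
SE(ȳ_st) = √95.9268 = 9.79422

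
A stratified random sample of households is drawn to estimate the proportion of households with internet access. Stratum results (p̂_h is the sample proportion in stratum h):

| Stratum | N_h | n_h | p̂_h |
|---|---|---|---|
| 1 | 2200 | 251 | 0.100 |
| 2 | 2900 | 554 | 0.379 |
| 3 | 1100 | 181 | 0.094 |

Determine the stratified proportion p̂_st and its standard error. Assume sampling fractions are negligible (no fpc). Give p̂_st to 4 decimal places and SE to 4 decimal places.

p̂_st ≈ 0.2294, SE ≈ 0.0124

N = 6200; stratum weights W_h = N_h/N.
p̂_st = Σ W_h p̂_h = (2200·0.100 + 2900·0.379 + 1100·0.094)/6200 = 0.22944
V̂(p̂_st) = Σ W_h² p̂_h(1−p̂_h)/(n_h−1):
  stratum 1: (2200/6200)²·0.100·0.900/250 = 4.53278e-05
  stratum 2: (2900/6200)²·0.379·0.621/553 = 9.31147e-05
  stratum 3: (1100/6200)²·0.094·0.906/180 = 1.48931e-05
V̂(p̂_st) = 0.000153336; SE = √V̂ = 0.0123829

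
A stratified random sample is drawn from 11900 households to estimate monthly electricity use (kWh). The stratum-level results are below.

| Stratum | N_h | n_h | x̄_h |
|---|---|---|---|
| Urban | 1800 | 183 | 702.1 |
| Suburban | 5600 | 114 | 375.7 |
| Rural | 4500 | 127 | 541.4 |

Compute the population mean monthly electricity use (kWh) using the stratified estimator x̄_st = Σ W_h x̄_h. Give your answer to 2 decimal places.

x̄_st ≈ 487.73

N = Σ N_h = 11900. Stratum weights W_h = N_h/N.
x̄_st = (1800·702.1 + 5600·375.7 + 4500·541.4) / 11900 = 487.7311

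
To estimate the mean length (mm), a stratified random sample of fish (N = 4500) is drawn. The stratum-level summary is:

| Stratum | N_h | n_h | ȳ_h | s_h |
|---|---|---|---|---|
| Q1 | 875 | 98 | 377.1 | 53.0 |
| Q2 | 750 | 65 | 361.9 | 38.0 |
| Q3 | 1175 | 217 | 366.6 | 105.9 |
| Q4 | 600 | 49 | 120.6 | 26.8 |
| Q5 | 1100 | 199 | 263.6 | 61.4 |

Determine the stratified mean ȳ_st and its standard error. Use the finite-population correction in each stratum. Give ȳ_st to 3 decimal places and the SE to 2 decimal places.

ȳ_st = Σ W_h ȳ_h = (875·377.1 + 750·361.9 + 1175·366.6 + 600·120.6 + 1100·263.6)/4500 = 309.88056
V̂(ȳ_st) = Σ W_h² (1 − n_h/N_h) s_h²/n_h, with W_h = N_h/N and N = 4500:
  stratum Q1: (875/4500)²·(1 − 98/875)·53.0²/98 = 0.962343
  stratum Q2: (750/4500)²·(1 − 65/750)·38.0²/65 = 0.563613
  stratum Q3: (1175/4500)²·(1 − 217/1175)·105.9²/217 = 2.87283
  stratum Q4: (600/4500)²·(1 − 49/600)·26.8²/49 = 0.239305
  stratum Q5: (1100/4500)²·(1 − 199/1100)·61.4²/199 = 0.927206
V̂(ȳ_st) = 5.5653
SE(ȳ_st) = √5.5653 = 2.35909

ȳ_st ≈ 309.881, SE ≈ 2.36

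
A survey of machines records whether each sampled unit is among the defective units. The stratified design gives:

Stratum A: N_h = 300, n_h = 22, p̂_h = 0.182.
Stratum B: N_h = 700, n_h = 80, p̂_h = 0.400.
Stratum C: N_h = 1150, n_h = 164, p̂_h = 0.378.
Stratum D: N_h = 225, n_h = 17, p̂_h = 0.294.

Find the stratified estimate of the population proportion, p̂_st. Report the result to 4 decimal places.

p̂_st ≈ 0.3518

N = 2375; stratum weights W_h = N_h/N.
p̂_st = Σ W_h p̂_h = (300·0.182 + 700·0.400 + 1150·0.378 + 225·0.294)/2375 = 0.35177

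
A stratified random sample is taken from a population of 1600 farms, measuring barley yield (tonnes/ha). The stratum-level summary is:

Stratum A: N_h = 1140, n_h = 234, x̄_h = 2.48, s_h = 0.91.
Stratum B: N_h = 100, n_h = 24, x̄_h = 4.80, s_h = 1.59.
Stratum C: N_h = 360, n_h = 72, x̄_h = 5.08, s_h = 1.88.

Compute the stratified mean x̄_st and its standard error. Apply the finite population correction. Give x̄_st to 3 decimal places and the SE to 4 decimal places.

x̄_st = Σ W_h x̄_h = (1140·2.48 + 100·4.80 + 360·5.08)/1600 = 3.21000
V̂(x̄_st) = Σ W_h² (1 − n_h/N_h) s_h²/n_h, with W_h = N_h/N and N = 1600:
  stratum A: (1140/1600)²·(1 − 234/1140)·0.91²/234 = 0.00142778
  stratum B: (100/1600)²·(1 − 24/100)·1.59²/24 = 0.000312721
  stratum C: (360/1600)²·(1 − 72/360)·1.88²/72 = 0.0019881
V̂(x̄_st) = 0.0037286
SE(x̄_st) = √0.0037286 = 0.0610622

x̄_st ≈ 3.210, SE ≈ 0.0611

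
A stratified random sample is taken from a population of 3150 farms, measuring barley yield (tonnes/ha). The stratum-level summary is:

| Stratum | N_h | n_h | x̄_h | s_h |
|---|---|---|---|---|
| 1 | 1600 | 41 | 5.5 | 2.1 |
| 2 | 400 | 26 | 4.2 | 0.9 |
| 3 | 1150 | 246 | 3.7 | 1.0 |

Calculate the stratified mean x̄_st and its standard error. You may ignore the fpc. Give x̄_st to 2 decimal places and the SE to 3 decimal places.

x̄_st ≈ 4.68, SE ≈ 0.170

x̄_st = Σ W_h x̄_h = (1600·5.5 + 400·4.2 + 1150·3.7)/3150 = 4.67778
V̂(x̄_st) = Σ W_h² s_h²/n_h, with W_h = N_h/N and N = 3150:
  stratum 1: (1600/3150)²·2.1²/41 = 0.0277507
  stratum 2: (400/3150)²·0.9²/26 = 0.000502355
  stratum 3: (1150/3150)²·1.0²/246 = 0.000541801
V̂(x̄_st) = 0.0287948
SE(x̄_st) = √0.0287948 = 0.16969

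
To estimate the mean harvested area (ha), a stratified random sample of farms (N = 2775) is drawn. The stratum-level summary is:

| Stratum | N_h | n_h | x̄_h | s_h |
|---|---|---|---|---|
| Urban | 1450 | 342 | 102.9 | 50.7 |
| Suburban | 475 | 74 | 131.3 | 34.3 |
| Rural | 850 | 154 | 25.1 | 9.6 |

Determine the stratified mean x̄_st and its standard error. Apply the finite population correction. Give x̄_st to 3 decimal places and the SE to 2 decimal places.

x̄_st ≈ 83.931, SE ≈ 1.42

x̄_st = Σ W_h x̄_h = (1450·102.9 + 475·131.3 + 850·25.1)/2775 = 83.93063
V̂(x̄_st) = Σ W_h² (1 − n_h/N_h) s_h²/n_h, with W_h = N_h/N and N = 2775:
  stratum Urban: (1450/2775)²·(1 − 342/1450)·50.7²/342 = 1.56809
  stratum Suburban: (475/2775)²·(1 − 74/475)·34.3²/74 = 0.39325
  stratum Rural: (850/2775)²·(1 − 154/850)·9.6²/154 = 0.0459752
V̂(x̄_st) = 2.00732
SE(x̄_st) = √2.00732 = 1.4168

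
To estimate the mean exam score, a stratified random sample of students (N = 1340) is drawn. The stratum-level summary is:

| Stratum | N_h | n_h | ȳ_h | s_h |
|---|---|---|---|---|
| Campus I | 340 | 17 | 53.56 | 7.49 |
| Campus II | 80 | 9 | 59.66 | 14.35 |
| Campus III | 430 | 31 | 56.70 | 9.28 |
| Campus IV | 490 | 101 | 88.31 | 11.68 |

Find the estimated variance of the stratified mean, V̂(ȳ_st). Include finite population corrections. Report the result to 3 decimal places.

V̂(ȳ_st) ≈ 0.683

V̂(ȳ_st) = Σ W_h² (1 − n_h/N_h) s_h²/n_h, with W_h = N_h/N and N = 1340:
  stratum Campus I: (340/1340)²·(1 − 17/340)·7.49²/17 = 0.20183
  stratum Campus II: (80/1340)²·(1 − 9/80)·14.35²/9 = 0.0723769
  stratum Campus III: (430/1340)²·(1 − 31/430)·9.28²/31 = 0.26544
  stratum Campus IV: (490/1340)²·(1 − 101/490)·11.68²/101 = 0.143384
V̂(ȳ_st) = 0.683031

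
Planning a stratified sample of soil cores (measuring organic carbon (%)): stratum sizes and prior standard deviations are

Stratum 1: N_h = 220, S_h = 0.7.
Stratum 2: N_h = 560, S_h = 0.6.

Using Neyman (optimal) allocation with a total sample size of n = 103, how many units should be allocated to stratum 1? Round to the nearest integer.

Neyman allocation: n_h = n · N_h S_h / Σ N_i S_i, with n = 103.
  stratum 1: N_h·S_h = 220·0.7 = 154.00
  stratum 2: N_h·S_h = 560·0.6 = 336.00
Σ N_h S_h = 490.00
n for stratum 1 = 103·154.00/490.00 = 32.371 → 32

32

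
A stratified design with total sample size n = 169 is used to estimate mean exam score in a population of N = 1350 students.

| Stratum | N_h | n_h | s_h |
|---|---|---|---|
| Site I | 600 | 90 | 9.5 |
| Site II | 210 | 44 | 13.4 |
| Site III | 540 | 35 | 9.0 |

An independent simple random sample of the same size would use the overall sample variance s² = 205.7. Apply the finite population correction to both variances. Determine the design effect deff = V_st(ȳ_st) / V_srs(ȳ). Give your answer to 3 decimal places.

deff ≈ 0.557

V̂(ȳ_st) = Σ W_h² (1 − n_h/N_h) s_h²/n_h, with W_h = N_h/N and N = 1350:
  stratum Site I: (600/1350)²·(1 − 90/600)·9.5²/90 = 0.168368
  stratum Site II: (210/1350)²·(1 − 44/210)·13.4²/44 = 0.0780579
  stratum Site III: (540/1350)²·(1 − 35/540)·9.0²/35 = 0.346286
V_st = 0.592711
V_srs = (1 − 169/1350)·205.7/169 = 1.06479
deff = V_st / V_srs = 0.592711/1.06479 = 0.5566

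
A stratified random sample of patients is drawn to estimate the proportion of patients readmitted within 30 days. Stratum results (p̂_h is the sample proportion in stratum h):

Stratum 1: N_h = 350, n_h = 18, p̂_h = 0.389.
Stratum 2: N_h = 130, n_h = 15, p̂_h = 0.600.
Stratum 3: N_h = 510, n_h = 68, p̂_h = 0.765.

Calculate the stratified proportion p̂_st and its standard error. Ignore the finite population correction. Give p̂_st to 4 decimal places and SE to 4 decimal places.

N = 990; stratum weights W_h = N_h/N.
p̂_st = Σ W_h p̂_h = (350·0.389 + 130·0.600 + 510·0.765)/990 = 0.61040
V̂(p̂_st) = Σ W_h² p̂_h(1−p̂_h)/(n_h−1):
  stratum 1: (350/990)²·0.389·0.611/17 = 0.00174746
  stratum 2: (130/990)²·0.600·0.400/14 = 0.000295597
  stratum 3: (510/990)²·0.765·0.235/67 = 0.000712073
V̂(p̂_st) = 0.00275513; SE = √V̂ = 0.0524893

p̂_st ≈ 0.6104, SE ≈ 0.0525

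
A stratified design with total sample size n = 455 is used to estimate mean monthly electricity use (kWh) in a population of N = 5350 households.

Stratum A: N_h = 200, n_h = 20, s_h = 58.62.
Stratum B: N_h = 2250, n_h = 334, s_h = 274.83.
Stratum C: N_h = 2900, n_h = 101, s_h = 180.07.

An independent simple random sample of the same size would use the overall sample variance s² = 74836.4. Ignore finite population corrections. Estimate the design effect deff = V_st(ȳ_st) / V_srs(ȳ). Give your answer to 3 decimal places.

V̂(ȳ_st) = Σ W_h² s_h²/n_h, with W_h = N_h/N and N = 5350:
  stratum A: (200/5350)²·58.62²/20 = 0.240112
  stratum B: (2250/5350)²·274.83²/334 = 39.9981
  stratum C: (2900/5350)²·180.07²/101 = 94.33
V_st = 134.568
V_srs = s²/n = 74836.4/455 = 164.476
deff = V_st / V_srs = 134.568/164.476 = 0.8182

deff ≈ 0.818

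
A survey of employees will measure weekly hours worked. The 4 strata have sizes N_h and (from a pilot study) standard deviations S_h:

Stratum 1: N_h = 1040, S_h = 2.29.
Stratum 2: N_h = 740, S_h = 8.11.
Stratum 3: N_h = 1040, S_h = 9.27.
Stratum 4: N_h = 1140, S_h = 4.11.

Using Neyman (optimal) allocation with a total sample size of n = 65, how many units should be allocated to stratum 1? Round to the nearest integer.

Neyman allocation: n_h = n · N_h S_h / Σ N_i S_i, with n = 65.
  stratum 1: N_h·S_h = 1040·2.29 = 2381.60
  stratum 2: N_h·S_h = 740·8.11 = 6001.40
  stratum 3: N_h·S_h = 1040·9.27 = 9640.80
  stratum 4: N_h·S_h = 1140·4.11 = 4685.40
Σ N_h S_h = 22709.20
n for stratum 1 = 65·2381.60/22709.20 = 6.817 → 7

7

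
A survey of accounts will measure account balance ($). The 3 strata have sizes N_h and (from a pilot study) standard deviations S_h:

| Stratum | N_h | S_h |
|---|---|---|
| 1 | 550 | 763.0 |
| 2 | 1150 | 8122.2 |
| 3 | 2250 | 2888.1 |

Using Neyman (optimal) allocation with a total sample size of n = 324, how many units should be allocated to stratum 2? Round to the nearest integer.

186

Neyman allocation: n_h = n · N_h S_h / Σ N_i S_i, with n = 324.
  stratum 1: N_h·S_h = 550·763.0 = 419650.00
  stratum 2: N_h·S_h = 1150·8122.2 = 9340530.00
  stratum 3: N_h·S_h = 2250·2888.1 = 6498225.00
Σ N_h S_h = 16258405.00
n for stratum 2 = 324·9340530.00/16258405.00 = 186.140 → 186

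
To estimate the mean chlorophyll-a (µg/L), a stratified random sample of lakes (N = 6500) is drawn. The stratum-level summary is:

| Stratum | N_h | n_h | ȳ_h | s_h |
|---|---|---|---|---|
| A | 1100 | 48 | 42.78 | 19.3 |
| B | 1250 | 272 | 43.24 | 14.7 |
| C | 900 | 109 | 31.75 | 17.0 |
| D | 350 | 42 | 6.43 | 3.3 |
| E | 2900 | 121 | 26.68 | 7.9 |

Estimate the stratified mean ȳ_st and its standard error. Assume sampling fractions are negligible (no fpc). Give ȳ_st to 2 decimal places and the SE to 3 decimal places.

ȳ_st = Σ W_h ȳ_h = (1100·42.78 + 1250·43.24 + 900·31.75 + 350·6.43 + 2900·26.68)/6500 = 32.20085
V̂(ȳ_st) = Σ W_h² s_h²/n_h, with W_h = N_h/N and N = 6500:
  stratum A: (1100/6500)²·19.3²/48 = 0.222245
  stratum B: (1250/6500)²·14.7²/272 = 0.0293805
  stratum C: (900/6500)²·17.0²/109 = 0.0508311
  stratum D: (350/6500)²·3.3²/42 = 0.000751775
  stratum E: (2900/6500)²·7.9²/121 = 0.102669
V̂(ȳ_st) = 0.405877
SE(ȳ_st) = √0.405877 = 0.637085

ȳ_st ≈ 32.20, SE ≈ 0.637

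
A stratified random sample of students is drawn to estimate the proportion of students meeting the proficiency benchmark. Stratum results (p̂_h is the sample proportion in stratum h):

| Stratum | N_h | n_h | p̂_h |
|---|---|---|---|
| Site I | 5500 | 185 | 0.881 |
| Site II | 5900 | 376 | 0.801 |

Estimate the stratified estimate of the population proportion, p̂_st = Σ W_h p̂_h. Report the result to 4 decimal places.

p̂_st ≈ 0.8396

N = 11400; stratum weights W_h = N_h/N.
p̂_st = Σ W_h p̂_h = (5500·0.881 + 5900·0.801)/11400 = 0.83960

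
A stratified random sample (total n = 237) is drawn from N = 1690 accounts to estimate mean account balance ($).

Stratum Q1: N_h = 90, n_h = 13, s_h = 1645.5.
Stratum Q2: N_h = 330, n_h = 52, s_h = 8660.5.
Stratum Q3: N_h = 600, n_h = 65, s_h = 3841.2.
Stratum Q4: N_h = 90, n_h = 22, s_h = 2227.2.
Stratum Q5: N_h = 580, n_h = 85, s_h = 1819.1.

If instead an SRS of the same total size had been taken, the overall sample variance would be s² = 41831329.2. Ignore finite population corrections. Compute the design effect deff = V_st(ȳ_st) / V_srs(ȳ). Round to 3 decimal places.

deff ≈ 0.507

V̂(ȳ_st) = Σ W_h² s_h²/n_h, with W_h = N_h/N and N = 1690:
  stratum Q1: (90/1690)²·1645.5²/13 = 590.696
  stratum Q2: (330/1690)²·8660.5²/52 = 54996.8
  stratum Q3: (600/1690)²·3841.2²/65 = 28612.1
  stratum Q4: (90/1690)²·2227.2²/22 = 639.451
  stratum Q5: (580/1690)²·1819.1²/85 = 4585.4
V_st = 89424.4
V_srs = s²/n = 41831329.2/237 = 176503
deff = V_st / V_srs = 89424.4/176503 = 0.5066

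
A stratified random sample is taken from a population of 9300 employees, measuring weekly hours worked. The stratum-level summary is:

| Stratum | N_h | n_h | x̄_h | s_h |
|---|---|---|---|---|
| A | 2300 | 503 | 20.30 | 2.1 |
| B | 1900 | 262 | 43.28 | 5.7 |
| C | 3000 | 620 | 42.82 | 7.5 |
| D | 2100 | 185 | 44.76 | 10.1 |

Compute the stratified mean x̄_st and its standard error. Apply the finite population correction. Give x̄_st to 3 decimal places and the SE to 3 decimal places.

x̄_st = Σ W_h x̄_h = (2300·20.30 + 1900·43.28 + 3000·42.82 + 2100·44.76)/9300 = 37.78258
V̂(x̄_st) = Σ W_h² (1 − n_h/N_h) s_h²/n_h, with W_h = N_h/N and N = 9300:
  stratum A: (2300/9300)²·(1 − 503/2300)·2.1²/503 = 0.000418968
  stratum B: (1900/9300)²·(1 − 262/1900)·5.7²/262 = 0.00446221
  stratum C: (3000/9300)²·(1 − 620/3000)·7.5²/620 = 0.00748968
  stratum D: (2100/9300)²·(1 − 185/2100)·10.1²/185 = 0.0256385
V̂(x̄_st) = 0.0380094
SE(x̄_st) = √0.0380094 = 0.19496

x̄_st ≈ 37.783, SE ≈ 0.195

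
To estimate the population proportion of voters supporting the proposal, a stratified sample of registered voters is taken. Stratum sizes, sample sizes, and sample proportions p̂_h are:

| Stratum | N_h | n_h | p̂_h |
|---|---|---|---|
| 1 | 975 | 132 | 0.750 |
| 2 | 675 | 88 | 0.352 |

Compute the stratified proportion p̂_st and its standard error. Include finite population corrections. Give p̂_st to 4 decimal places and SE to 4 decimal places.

p̂_st ≈ 0.5872, SE ≈ 0.0285

N = 1650; stratum weights W_h = N_h/N.
p̂_st = Σ W_h p̂_h = (975·0.750 + 675·0.352)/1650 = 0.58718
V̂(p̂_st) = Σ W_h² (1 − n_h/N_h) p̂_h(1−p̂_h)/(n_h−1):
  stratum 1: (975/1650)²·(1 − 132/975)·0.750·0.250/131 = 0.00043211
  stratum 2: (675/1650)²·(1 − 88/675)·0.352·0.648/87 = 0.000381568
V̂(p̂_st) = 0.000813678; SE = √V̂ = 0.028525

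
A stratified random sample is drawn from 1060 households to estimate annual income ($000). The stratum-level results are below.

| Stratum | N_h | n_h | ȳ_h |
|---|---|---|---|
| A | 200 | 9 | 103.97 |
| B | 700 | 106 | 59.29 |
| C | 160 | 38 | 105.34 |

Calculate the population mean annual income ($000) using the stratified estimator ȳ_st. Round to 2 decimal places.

ȳ_st ≈ 74.67

N = Σ N_h = 1060. Stratum weights W_h = N_h/N.
ȳ_st = (200·103.97 + 700·59.29 + 160·105.34) / 1060 = 74.6711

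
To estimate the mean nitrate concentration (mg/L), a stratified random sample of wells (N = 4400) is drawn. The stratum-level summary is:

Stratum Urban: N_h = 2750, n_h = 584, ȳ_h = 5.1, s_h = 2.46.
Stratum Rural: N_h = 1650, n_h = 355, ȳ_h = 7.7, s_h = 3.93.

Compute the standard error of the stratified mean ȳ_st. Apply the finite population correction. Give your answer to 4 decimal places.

SE(ȳ_st) ≈ 0.0894

V̂(ȳ_st) = Σ W_h² (1 − n_h/N_h) s_h²/n_h, with W_h = N_h/N and N = 4400:
  stratum Urban: (2750/4400)²·(1 − 584/2750)·2.46²/584 = 0.00318818
  stratum Rural: (1650/4400)²·(1 − 355/1650)·3.93²/355 = 0.00480181
V̂(ȳ_st) = 0.00798999
SE(ȳ_st) = √0.00798999 = 0.0893868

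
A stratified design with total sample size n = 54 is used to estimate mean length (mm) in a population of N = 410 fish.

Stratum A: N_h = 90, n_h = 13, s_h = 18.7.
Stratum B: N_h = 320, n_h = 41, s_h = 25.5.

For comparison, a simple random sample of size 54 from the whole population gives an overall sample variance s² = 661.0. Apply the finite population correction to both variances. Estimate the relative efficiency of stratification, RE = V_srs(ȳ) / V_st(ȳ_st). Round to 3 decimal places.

V̂(ȳ_st) = Σ W_h² (1 − n_h/N_h) s_h²/n_h, with W_h = N_h/N and N = 410:
  stratum A: (90/410)²·(1 − 13/90)·18.7²/13 = 1.10893
  stratum B: (320/410)²·(1 − 41/320)·25.5²/41 = 8.42331
V_st = 9.53225
V_srs = (1 − 54/410)·661.0/54 = 10.6285
Relative efficiency = V_srs / V_st = 10.6285/9.53225 = 1.1150

RE ≈ 1.115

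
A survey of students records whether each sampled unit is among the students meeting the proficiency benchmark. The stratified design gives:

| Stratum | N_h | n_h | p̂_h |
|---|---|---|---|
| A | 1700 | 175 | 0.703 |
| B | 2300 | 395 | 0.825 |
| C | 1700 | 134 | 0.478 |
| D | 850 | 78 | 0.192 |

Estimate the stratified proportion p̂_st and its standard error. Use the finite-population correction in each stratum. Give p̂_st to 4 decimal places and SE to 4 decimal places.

p̂_st ≈ 0.6211, SE ≈ 0.0160

N = 6550; stratum weights W_h = N_h/N.
p̂_st = Σ W_h p̂_h = (1700·0.703 + 2300·0.825 + 1700·0.478 + 850·0.192)/6550 = 0.62113
V̂(p̂_st) = Σ W_h² (1 − n_h/N_h) p̂_h(1−p̂_h)/(n_h−1):
  stratum A: (1700/6550)²·(1 − 175/1700)·0.703·0.297/174 = 7.25101e-05
  stratum B: (2300/6550)²·(1 − 395/2300)·0.825·0.175/394 = 3.74228e-05
  stratum C: (1700/6550)²·(1 − 134/1700)·0.478·0.522/133 = 0.000116414
  stratum D: (850/6550)²·(1 − 78/850)·0.192·0.808/77 = 3.08159e-05
V̂(p̂_st) = 0.000257163; SE = √V̂ = 0.0160363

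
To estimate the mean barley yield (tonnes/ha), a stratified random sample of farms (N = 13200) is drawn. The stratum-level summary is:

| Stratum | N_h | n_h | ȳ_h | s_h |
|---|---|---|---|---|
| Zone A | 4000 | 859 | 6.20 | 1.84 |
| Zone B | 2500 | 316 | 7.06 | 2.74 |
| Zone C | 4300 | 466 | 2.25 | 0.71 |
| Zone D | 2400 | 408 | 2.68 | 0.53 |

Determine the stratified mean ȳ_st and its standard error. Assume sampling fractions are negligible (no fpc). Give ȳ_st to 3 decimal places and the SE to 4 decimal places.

ȳ_st = Σ W_h ȳ_h = (4000·6.20 + 2500·7.06 + 4300·2.25 + 2400·2.68)/13200 = 4.43614
V̂(ȳ_st) = Σ W_h² s_h²/n_h, with W_h = N_h/N and N = 13200:
  stratum Zone A: (4000/13200)²·1.84²/859 = 0.000361922
  stratum Zone B: (2500/13200)²·2.74²/316 = 0.000852209
  stratum Zone C: (4300/13200)²·0.71²/466 = 0.000114794
  stratum Zone D: (2400/13200)²·0.53²/408 = 2.27597e-05
V̂(ȳ_st) = 0.00135168
SE(ȳ_st) = √0.00135168 = 0.0367653

ȳ_st ≈ 4.436, SE ≈ 0.0368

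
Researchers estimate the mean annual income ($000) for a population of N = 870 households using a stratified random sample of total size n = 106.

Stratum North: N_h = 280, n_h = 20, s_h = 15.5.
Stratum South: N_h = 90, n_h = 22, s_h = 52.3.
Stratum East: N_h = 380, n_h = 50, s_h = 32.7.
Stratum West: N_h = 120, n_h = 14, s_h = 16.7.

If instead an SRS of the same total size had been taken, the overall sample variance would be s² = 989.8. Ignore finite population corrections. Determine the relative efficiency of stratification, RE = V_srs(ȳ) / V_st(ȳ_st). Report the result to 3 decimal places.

RE ≈ 1.328

V̂(ȳ_st) = Σ W_h² s_h²/n_h, with W_h = N_h/N and N = 870:
  stratum North: (280/870)²·15.5²/20 = 1.24426
  stratum South: (90/870)²·52.3²/22 = 1.33054
  stratum East: (380/870)²·32.7²/50 = 4.07994
  stratum West: (120/870)²·16.7²/14 = 0.378991
V_st = 7.03373
V_srs = s²/n = 989.8/106 = 9.33774
Relative efficiency = V_srs / V_st = 9.33774/7.03373 = 1.3276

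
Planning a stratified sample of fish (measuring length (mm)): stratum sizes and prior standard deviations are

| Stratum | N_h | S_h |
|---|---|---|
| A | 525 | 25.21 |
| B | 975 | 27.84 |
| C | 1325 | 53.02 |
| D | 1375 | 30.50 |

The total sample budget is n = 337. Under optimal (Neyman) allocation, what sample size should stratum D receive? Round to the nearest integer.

93

Neyman allocation: n_h = n · N_h S_h / Σ N_i S_i, with n = 337.
  stratum A: N_h·S_h = 525·25.21 = 13235.25
  stratum B: N_h·S_h = 975·27.84 = 27144.00
  stratum C: N_h·S_h = 1325·53.02 = 70251.50
  stratum D: N_h·S_h = 1375·30.50 = 41937.50
Σ N_h S_h = 152568.25
n for stratum D = 337·41937.50/152568.25 = 92.634 → 93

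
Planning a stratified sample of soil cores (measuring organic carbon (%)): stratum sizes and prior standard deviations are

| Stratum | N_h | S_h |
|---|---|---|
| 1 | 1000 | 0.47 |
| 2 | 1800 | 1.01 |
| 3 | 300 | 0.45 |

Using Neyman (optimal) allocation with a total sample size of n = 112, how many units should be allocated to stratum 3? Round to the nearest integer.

Neyman allocation: n_h = n · N_h S_h / Σ N_i S_i, with n = 112.
  stratum 1: N_h·S_h = 1000·0.47 = 470.00
  stratum 2: N_h·S_h = 1800·1.01 = 1818.00
  stratum 3: N_h·S_h = 300·0.45 = 135.00
Σ N_h S_h = 2423.00
n for stratum 3 = 112·135.00/2423.00 = 6.240 → 6

6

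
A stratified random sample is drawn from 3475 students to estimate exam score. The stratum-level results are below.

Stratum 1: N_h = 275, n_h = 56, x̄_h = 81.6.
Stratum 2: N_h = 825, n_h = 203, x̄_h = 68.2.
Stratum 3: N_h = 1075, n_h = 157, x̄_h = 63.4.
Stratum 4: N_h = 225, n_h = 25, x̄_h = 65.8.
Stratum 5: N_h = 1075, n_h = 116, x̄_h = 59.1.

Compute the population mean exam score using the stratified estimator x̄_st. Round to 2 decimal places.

x̄_st ≈ 64.81

N = Σ N_h = 3475. Stratum weights W_h = N_h/N.
x̄_st = (275·81.6 + 825·68.2 + 1075·63.4 + 225·65.8 + 1075·59.1) / 3475 = 64.8050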